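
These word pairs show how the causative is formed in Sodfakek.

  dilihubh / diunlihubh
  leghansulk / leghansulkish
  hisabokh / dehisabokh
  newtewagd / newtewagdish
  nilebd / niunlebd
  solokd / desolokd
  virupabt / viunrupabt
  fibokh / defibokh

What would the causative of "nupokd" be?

fibokh and dilihubh both end in -h yet inflect differently (defibokh, diunlihubh), so the final letter is not what conditions the rule; the second-to-last letter is.
"nupokd" has second-to-last letter 'k'. The stems whose second-to-last letter is 'k' (fibokh → defibokh, solokd → desolokd, hisabokh → dehisabokh) add the prefix de-.
The other patterns: stems whose second-to-last letter is 'b' insert -un- after the first vowel; stems whose second-to-last letter is 'g' or 'l' add -ish.
So nupokd → denupokd.

denupokd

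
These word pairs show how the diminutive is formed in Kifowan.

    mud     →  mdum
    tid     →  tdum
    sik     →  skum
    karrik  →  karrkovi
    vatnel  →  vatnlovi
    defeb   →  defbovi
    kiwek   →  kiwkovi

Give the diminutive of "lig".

lgum

sik and karrik both end in -k yet inflect differently (skum, karrkovi), so the final letter is not what conditions the rule; the number of vowels is.
"lig" has 1 vowel. The stems with 1 vowel (mud → mdum, tid → tdum, sik → skum) delete the last vowel and add -um.
So lig → lgum.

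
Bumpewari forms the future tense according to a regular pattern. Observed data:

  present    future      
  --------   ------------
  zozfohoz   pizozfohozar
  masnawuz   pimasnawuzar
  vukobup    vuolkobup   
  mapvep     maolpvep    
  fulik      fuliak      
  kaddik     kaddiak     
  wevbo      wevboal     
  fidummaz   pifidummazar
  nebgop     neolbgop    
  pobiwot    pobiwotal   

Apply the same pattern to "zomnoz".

pizomnozar

"zomnoz" ends in -z. The stems ending in -z (fidummaz → pifidummazar, masnawuz → pimasnawuzar, zozfohoz → pizozfohozar) add pi- … -ar around the stem.
The other patterns: stems ending in -p insert -ol- after the first vowel; stems ending in -k drop the final letter and add -ak; stems ending in -o or -t add -al.
So zomnoz → pizomnozar.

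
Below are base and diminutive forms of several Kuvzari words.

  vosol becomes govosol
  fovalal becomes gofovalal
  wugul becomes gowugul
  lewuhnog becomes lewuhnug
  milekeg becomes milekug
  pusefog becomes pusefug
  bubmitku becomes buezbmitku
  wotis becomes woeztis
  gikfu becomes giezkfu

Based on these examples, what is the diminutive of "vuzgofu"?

vuezzgofu

vosol and lewuhnog both have last vowel 'o' yet inflect differently (govosol, lewuhnug), so the last vowel is not what conditions the rule; the final letter is.
"vuzgofu" ends in -u. The stems ending in -u (bubmitku → buezbmitku, gikfu → giezkfu) insert -ez- after the first vowel.
The other patterns: stems ending in -l add the prefix go-; stems ending in -g change the last vowel to 'u'.
So vuzgofu → vuezzgofu.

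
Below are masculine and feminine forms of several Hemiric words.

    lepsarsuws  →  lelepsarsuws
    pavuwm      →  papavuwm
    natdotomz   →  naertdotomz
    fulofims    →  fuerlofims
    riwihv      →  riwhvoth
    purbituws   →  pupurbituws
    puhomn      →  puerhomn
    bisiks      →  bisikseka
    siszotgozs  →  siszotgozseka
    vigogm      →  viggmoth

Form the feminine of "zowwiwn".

vigogm and pavuwm both end in -m yet inflect differently (viggmoth, papavuwm), so the final letter is not what conditions the rule; the second-to-last letter is.
"zowwiwn" has second-to-last letter 'w'. The stems whose second-to-last letter is 'w' (pavuwm → papavuwm, lepsarsuws → lelepsarsuws, purbituws → pupurbituws) repeat the first consonant+vowel as a prefix.
So zowwiwn → zozowwiwn.

zozowwiwn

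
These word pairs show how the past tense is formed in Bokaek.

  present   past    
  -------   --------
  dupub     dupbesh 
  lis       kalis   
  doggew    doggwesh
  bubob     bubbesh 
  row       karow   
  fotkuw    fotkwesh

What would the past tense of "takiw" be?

row and doggew both end in -w yet inflect differently (karow, doggwesh), so the final letter is not what conditions the rule; the number of vowels is.
"takiw" has 2 vowels. The stems with 2 vowels (doggew → doggwesh, fotkuw → fotkwesh, bubob → bubbesh) delete the last vowel and add -esh.
So takiw → takwesh.

takwesh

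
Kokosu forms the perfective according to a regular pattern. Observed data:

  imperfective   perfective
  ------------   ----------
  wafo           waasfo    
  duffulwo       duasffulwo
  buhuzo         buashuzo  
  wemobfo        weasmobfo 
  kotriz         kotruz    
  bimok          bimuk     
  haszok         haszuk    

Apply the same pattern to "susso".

wafo and bimok both have last vowel 'o' yet inflect differently (waasfo, bimuk), so the last vowel is not what conditions the rule; the final letter is.
"susso" ends in -o. The stems ending in -o (wafo → waasfo, duffulwo → duasffulwo, buhuzo → buashuzo) insert -as- after the first vowel.
So susso → suassso.

suassso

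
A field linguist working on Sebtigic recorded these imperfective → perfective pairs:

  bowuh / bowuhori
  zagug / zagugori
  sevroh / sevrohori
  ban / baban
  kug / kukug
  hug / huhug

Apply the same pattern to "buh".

zagug and kug both end in -g yet inflect differently (zagugori, kukug), so the final letter is not what conditions the rule; the number of vowels is.
"buh" has 1 vowel. The stems with 1 vowel (ban → baban, kug → kukug, hug → huhug) repeat the first consonant+vowel as a prefix.
So buh → bubuh.

bubuh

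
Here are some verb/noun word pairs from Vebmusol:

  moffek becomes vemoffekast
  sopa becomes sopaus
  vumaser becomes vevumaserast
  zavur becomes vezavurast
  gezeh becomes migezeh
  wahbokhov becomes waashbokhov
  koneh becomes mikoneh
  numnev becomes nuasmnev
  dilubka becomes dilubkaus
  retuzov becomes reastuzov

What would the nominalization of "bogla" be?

"bogla" ends in -a. The stems ending in -a (sopa → sopaus, dilubka → dilubkaus) add -us.
So bogla → boglaus.

boglaus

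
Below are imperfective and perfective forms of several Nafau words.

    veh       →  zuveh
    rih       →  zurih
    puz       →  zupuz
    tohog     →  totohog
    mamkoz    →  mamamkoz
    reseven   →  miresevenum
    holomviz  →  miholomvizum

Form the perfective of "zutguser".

puz and mamkoz both end in -z yet inflect differently (zupuz, mamamkoz), so the final letter is not what conditions the rule; the number of vowels is.
"zutguser" has 3 vowels. The stems with 3 vowels (reseven → miresevenum, holomviz → miholomvizum) add mi- … -um around the stem.
The other patterns: stems with 1 vowel add the prefix zu-; stems with 2 vowels repeat the first consonant+vowel as a prefix.
So zutguser → mizutguserum.

mizutguserum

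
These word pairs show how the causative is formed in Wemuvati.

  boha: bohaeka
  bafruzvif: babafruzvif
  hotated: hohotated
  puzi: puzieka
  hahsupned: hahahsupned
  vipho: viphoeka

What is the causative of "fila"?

bafruzvif and puzi both have last vowel 'i' yet inflect differently (babafruzvif, puzieka), so the last vowel is not what conditions the rule; whether the stem ends in a vowel or a consonant is.
"fila" ends in a vowel. The stems ending in a vowel (puzi → puzieka, boha → bohaeka, vipho → viphoeka) add -eka.
The other pattern: stems ending in a consonant repeat the first consonant+vowel as a prefix.
So fila → filaeka.

filaeka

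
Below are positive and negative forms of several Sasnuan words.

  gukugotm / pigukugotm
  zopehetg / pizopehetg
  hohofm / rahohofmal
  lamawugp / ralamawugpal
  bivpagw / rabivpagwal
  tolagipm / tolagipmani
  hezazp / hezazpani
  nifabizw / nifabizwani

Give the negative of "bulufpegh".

gukugotm and hohofm both end in -m yet inflect differently (pigukugotm, rahohofmal), so the final letter is not what conditions the rule; the second-to-last letter is.
"bulufpegh" has second-to-last letter 'g'. The stems whose second-to-last letter is 'g' (lamawugp → ralamawugpal, bivpagw → rabivpagwal) add ra- … -al around the stem.
The other patterns: stems whose second-to-last letter is 't' add the prefix pi-; stems whose second-to-last letter is 'p' or 'z' add -ani.
So bulufpegh → rabulufpeghal.

rabulufpeghal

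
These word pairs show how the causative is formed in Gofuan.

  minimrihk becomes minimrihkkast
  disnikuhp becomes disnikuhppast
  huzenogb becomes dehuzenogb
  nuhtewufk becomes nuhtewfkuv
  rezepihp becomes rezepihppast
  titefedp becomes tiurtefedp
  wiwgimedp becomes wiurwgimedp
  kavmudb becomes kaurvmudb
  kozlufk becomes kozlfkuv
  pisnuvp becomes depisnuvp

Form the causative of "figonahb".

disnikuhp and pisnuvp both end in -p yet inflect differently (disnikuhppast, depisnuvp), so the final letter is not what conditions the rule; the second-to-last letter is.
"figonahb" has second-to-last letter 'h'. The stems whose second-to-last letter is 'h' (disnikuhp → disnikuhppast, rezepihp → rezepihppast, minimrihk → minimrihkkast) double the final consonant and add -ast.
The other patterns: stems whose second-to-last letter is 'g' or 'v' add the prefix de-; stems whose second-to-last letter is 'd' insert -ur- after the first vowel; stems whose second-to-last letter is 'f' delete the last vowel and add -uv.
So figonahb → figonahbbast.

figonahbbast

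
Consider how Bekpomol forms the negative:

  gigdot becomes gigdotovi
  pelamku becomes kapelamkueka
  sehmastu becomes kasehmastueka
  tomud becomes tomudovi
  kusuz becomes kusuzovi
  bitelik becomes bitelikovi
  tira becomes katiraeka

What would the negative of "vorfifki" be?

kavorfifkieka

sehmastu and kusuz both have last vowel 'u' yet inflect differently (kasehmastueka, kusuzovi), so the last vowel is not what conditions the rule; whether the stem ends in a vowel or a consonant is.
"vorfifki" ends in a vowel. The stems ending in a vowel (sehmastu → kasehmastueka, tira → katiraeka, pelamku → kapelamkueka) add ka- … -eka around the stem.
So vorfifki → kavorfifkieka.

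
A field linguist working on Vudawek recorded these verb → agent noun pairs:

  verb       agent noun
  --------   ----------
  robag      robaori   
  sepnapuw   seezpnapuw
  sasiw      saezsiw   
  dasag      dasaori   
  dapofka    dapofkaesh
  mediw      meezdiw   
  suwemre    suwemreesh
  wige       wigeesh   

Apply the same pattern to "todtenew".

"todtenew" ends in -w. The stems ending in -w (mediw → meezdiw, sasiw → saezsiw, sepnapuw → seezpnapuw) insert -ez- after the first vowel.
The other patterns: stems ending in -g drop the final letter and add -ori; stems ending in -a or -e add -esh.
So todtenew → toezdtenew.

toezdtenew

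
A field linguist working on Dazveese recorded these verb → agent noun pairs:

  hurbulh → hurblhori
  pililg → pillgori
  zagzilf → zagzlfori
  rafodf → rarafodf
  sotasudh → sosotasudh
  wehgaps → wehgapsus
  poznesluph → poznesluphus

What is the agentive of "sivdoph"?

sivdophus

"sivdoph" has second-to-last letter 'p'. The stems whose second-to-last letter is 'p' (wehgaps → wehgapsus, poznesluph → poznesluphus) add -us.
So sivdoph → sivdophus.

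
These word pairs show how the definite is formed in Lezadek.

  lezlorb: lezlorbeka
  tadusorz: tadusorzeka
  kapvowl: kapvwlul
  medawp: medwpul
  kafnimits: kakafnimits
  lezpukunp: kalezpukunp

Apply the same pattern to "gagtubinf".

medawp and lezpukunp both end in -p yet inflect differently (medwpul, kalezpukunp), so the final letter is not what conditions the rule; the second-to-last letter is.
"gagtubinf" has second-to-last letter 'n'. The one such stem in the data (lezpukunp → kalezpukunp) adds the prefix ka-, so the same rule applies.
The other patterns: stems whose second-to-last letter is 'r' add -eka; stems whose second-to-last letter is 'w' delete the last vowel and add -ul.
So gagtubinf → kagagtubinf.

kagagtubinf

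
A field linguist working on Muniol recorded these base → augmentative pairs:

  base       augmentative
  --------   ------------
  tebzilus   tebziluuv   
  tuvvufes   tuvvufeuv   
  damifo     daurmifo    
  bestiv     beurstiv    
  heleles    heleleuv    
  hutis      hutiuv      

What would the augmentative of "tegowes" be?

tegoweuv

hutis and bestiv both have last vowel 'i' yet inflect differently (hutiuv, beurstiv), so the last vowel is not what conditions the rule; the final letter is.
"tegowes" ends in -s. The stems ending in -s (tebzilus → tebziluuv, tuvvufes → tuvvufeuv, hutis → hutiuv) drop the final letter and add -uv.
The other pattern: stems ending in -o or -v insert -ur- after the first vowel.
So tegowes → tegoweuv.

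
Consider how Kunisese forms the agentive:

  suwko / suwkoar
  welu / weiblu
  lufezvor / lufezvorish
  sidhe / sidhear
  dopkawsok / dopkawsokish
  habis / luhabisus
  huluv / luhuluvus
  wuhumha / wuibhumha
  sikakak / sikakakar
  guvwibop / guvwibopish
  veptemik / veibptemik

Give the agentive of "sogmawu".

"sogmawu" begins with s-. The stems beginning with s- (sidhe → sidhear, sikakak → sikakakar, suwko → suwkoar) add -ar.
So sogmawu → sogmawuar.

sogmawuar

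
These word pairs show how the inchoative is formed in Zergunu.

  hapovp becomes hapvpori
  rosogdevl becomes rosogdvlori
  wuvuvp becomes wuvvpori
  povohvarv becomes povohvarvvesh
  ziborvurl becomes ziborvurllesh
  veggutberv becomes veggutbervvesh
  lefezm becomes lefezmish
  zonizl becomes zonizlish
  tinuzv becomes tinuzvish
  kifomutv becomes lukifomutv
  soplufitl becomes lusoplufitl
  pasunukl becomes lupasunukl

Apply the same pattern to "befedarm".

rosogdevl and ziborvurl both end in -l yet inflect differently (rosogdvlori, ziborvurllesh), so the final letter is not what conditions the rule; the second-to-last letter is.
"befedarm" has second-to-last letter 'r'. The stems whose second-to-last letter is 'r' (povohvarv → povohvarvvesh, ziborvurl → ziborvurllesh, veggutberv → veggutbervvesh) double the final consonant and add -esh.
The other patterns: stems whose second-to-last letter is 'v' delete the last vowel and add -ori; stems whose second-to-last letter is 'z' add -ish; stems whose second-to-last letter is 'k' or 't' add the prefix lu-.
So befedarm → befedarmmesh.

befedarmmesh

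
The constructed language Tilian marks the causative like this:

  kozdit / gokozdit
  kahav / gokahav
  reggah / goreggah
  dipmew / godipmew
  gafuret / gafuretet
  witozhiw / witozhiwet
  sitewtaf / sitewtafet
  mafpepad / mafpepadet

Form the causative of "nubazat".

nubazatet

"nubazat" has 3 vowels. The stems with 3 vowels (gafuret → gafuretet, witozhiw → witozhiwet, sitewtaf → sitewtafet) add -et.
So nubazat → nubazatet.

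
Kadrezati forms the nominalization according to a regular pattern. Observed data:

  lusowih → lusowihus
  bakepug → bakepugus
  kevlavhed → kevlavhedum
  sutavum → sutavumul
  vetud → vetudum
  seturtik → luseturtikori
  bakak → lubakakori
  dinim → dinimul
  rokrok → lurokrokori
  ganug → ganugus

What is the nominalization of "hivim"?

hivimul

"hivim" ends in -m. The stems ending in -m (sutavum → sutavumul, dinim → dinimul) add -ul.
So hivim → hivimul.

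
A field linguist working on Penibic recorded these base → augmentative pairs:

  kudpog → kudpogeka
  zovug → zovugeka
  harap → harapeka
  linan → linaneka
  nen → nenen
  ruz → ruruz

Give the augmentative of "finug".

nen and linan both end in -n yet inflect differently (nenen, linaneka), so the final letter is not what conditions the rule; the number of vowels is.
"finug" has 2 vowels. The stems with 2 vowels (kudpog → kudpogeka, zovug → zovugeka, harap → harapeka) add -eka.
So finug → finugeka.

finugeka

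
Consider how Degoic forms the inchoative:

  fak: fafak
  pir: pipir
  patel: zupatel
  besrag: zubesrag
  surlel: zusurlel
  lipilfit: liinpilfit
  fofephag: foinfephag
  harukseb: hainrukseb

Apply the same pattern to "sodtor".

besrag and fofephag both end in -g yet inflect differently (zubesrag, foinfephag), so the final letter is not what conditions the rule; the number of vowels is.
"sodtor" has 2 vowels. The stems with 2 vowels (patel → zupatel, besrag → zubesrag, surlel → zusurlel) add the prefix zu-.
So sodtor → zusodtor.

zusodtor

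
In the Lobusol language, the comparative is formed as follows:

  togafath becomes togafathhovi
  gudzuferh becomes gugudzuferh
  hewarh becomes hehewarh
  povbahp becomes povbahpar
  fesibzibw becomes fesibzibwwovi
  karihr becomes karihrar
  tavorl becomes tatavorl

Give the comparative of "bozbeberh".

hewarh and togafath both end in -h yet inflect differently (hehewarh, togafathhovi), so the final letter is not what conditions the rule; the second-to-last letter is.
"bozbeberh" has second-to-last letter 'r'. The stems whose second-to-last letter is 'r' (hewarh → hehewarh, tavorl → tatavorl, gudzuferh → gugudzuferh) repeat the first consonant+vowel as a prefix.
So bozbeberh → bobozbeberh.

bobozbeberh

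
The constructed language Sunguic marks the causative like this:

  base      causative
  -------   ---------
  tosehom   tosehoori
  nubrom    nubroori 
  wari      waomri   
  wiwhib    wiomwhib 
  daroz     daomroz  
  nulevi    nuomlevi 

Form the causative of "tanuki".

taomnuki

"tanuki" ends in -i. The stems ending in -i (wari → waomri, nulevi → nuomlevi) insert -om- after the first vowel.
The other pattern: stems ending in -m drop the final letter and add -ori.
So tanuki → taomnuki.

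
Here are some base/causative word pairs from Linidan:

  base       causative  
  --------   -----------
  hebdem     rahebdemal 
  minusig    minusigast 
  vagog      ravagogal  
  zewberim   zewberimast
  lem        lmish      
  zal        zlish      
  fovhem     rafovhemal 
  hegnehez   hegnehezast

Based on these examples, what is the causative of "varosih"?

varosihast

"varosih" has 3 vowels. The stems with 3 vowels (hegnehez → hegnehezast, minusig → minusigast, zewberim → zewberimast) add -ast.
The other patterns: stems with 1 vowel delete the last vowel and add -ish; stems with 2 vowels add ra- … -al around the stem.
So varosih → varosihast.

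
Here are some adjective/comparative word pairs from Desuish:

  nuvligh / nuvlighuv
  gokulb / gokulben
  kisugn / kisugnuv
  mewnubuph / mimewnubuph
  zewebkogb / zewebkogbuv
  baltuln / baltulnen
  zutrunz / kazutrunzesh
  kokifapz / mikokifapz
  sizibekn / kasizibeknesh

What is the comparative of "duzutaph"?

"duzutaph" has second-to-last letter 'p'. The stems whose second-to-last letter is 'p' (mewnubuph → mimewnubuph, kokifapz → mikokifapz) add the prefix mi-.
So duzutaph → miduzutaph.

miduzutaph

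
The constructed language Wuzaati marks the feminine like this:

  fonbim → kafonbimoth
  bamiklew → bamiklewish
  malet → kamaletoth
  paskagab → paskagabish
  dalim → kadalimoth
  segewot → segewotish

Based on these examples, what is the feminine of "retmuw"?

malet and segewot both end in -t yet inflect differently (kamaletoth, segewotish), so the final letter is not what conditions the rule; the number of vowels is.
"retmuw" has 2 vowels. The stems with 2 vowels (malet → kamaletoth, fonbim → kafonbimoth, dalim → kadalimoth) add ka- … -oth around the stem.
The other pattern: stems with 3 vowels add -ish.
So retmuw → karetmuwoth.

karetmuwoth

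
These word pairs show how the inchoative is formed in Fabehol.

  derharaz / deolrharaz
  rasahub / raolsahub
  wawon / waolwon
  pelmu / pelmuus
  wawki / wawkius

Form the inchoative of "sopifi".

sopifius

"sopifi" ends in a vowel. The stems ending in a vowel (pelmu → pelmuus, wawki → wawkius) add -us.
The other pattern: stems ending in a consonant insert -ol- after the first vowel.
So sopifi → sopifius.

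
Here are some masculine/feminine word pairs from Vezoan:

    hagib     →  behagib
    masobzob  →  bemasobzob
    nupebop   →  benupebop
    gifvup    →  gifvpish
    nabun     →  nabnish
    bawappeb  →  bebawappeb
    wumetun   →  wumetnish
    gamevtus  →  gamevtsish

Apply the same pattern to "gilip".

begilip

"gilip" has last vowel 'i'. The one such stem in the data (hagib → behagib) adds the prefix be-, so the same rule applies.
The other pattern: stems whose last vowel is 'u' delete the last vowel and add -ish.
So gilip → begilip.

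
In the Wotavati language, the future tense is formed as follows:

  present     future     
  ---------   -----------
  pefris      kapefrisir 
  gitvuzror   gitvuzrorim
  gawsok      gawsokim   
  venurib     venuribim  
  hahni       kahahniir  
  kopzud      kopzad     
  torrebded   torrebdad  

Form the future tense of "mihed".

"mihed" ends in -d. The stems ending in -d (kopzud → kopzad, torrebded → torrebdad) change the last vowel to 'a'.
So mihed → mihad.

mihad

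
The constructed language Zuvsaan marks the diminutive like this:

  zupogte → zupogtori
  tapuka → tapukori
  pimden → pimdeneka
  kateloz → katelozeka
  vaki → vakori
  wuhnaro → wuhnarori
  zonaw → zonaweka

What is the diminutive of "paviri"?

"paviri" ends in a vowel. The stems ending in a vowel (tapuka → tapukori, vaki → vakori, zupogte → zupogtori) drop the final letter and add -ori.
So paviri → pavirori.

pavirori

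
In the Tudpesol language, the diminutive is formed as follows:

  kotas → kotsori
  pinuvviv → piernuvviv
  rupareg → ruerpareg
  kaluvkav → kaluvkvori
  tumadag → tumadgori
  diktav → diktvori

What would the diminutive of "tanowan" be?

tumadag and rupareg both end in -g yet inflect differently (tumadgori, ruerpareg), so the final letter is not what conditions the rule; the last vowel is.
"tanowan" has last vowel 'a'. The stems whose last vowel is 'a' (diktav → diktvori, kotas → kotsori, tumadag → tumadgori) delete the last vowel and add -ori.
So tanowan → tanownori.

tanownori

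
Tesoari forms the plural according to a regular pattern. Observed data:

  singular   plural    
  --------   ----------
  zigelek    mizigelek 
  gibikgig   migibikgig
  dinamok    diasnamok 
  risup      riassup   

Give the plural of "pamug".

zigelek and dinamok both end in -k yet inflect differently (mizigelek, diasnamok), so the final letter is not what conditions the rule; the last vowel is.
"pamug" has last vowel 'u'. The one such stem in the data (risup → riassup) inserts -as- after the first vowel (as does dinamok), so the same rule applies.
The other pattern: stems whose last vowel is 'e' or 'i' add the prefix mi-.
So pamug → paasmug.

paasmug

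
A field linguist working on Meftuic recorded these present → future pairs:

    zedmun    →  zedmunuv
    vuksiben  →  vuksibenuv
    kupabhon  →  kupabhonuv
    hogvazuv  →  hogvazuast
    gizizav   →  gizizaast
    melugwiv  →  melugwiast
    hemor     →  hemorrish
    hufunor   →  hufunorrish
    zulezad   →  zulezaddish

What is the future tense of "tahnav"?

zedmun and hogvazuv both have last vowel 'u' yet inflect differently (zedmunuv, hogvazuast), so the last vowel is not what conditions the rule; the final letter is.
"tahnav" ends in -v. The stems ending in -v (hogvazuv → hogvazuast, gizizav → gizizaast, melugwiv → melugwiast) drop the final letter and add -ast.
The other patterns: stems ending in -n add -uv; stems ending in -d or -r double the final consonant and add -ish.
So tahnav → tahnaast.

tahnaast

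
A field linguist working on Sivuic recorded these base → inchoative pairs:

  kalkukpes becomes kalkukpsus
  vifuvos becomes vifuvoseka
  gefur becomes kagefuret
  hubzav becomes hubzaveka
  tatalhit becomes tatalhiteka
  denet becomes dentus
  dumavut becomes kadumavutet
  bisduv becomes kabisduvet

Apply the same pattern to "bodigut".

kabodigutet

dumavut and denet both end in -t yet inflect differently (kadumavutet, dentus), so the final letter is not what conditions the rule; the last vowel is.
"bodigut" has last vowel 'u'. The stems whose last vowel is 'u' (dumavut → kadumavutet, gefur → kagefuret, bisduv → kabisduvet) add ka- … -et around the stem.
So bodigut → kabodigutet.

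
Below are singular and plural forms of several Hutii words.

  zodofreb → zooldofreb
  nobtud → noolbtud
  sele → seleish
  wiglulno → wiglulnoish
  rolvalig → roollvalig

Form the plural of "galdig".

gaolldig

"galdig" ends in a consonant. The stems ending in a consonant (nobtud → noolbtud, zodofreb → zooldofreb, rolvalig → roollvalig) insert -ol- after the first vowel.
So galdig → gaolldig.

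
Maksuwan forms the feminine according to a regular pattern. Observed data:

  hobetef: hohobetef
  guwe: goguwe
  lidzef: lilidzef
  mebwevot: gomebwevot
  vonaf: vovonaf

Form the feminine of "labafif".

"labafif" ends in -f. The stems ending in -f (vonaf → vovonaf, hobetef → hohobetef, lidzef → lilidzef) repeat the first consonant+vowel as a prefix.
So labafif → lalabafif.

lalabafif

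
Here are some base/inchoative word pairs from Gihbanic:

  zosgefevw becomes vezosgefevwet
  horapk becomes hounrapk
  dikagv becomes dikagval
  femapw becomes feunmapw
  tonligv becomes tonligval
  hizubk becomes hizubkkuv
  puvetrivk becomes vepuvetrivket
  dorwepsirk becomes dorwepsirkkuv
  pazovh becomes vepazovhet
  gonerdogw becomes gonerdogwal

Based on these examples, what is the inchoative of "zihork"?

zihorkkuv

"zihork" has second-to-last letter 'r'. The one such stem in the data (dorwepsirk → dorwepsirkkuv) doubles the final consonant and adds -uv (as does hizubk), so the same rule applies.
The other patterns: stems whose second-to-last letter is 'g' add -al; stems whose second-to-last letter is 'v' add ve- … -et around the stem; stems whose second-to-last letter is 'p' insert -un- after the first vowel.
So zihork → zihorkkuv.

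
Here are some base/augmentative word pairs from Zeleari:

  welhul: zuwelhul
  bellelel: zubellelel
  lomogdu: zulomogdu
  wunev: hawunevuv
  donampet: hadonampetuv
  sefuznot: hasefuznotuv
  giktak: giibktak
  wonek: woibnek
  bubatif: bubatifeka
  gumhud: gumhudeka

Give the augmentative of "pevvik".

peibvvik

bellelel and wunev both have last vowel 'e' yet inflect differently (zubellelel, hawunevuv), so the last vowel is not what conditions the rule; the final letter is.
"pevvik" ends in -k. The stems ending in -k (giktak → giibktak, wonek → woibnek) insert -ib- after the first vowel.
The other patterns: stems ending in -l or -u add the prefix zu-; stems ending in -t or -v add ha- … -uv around the stem; stems ending in -d or -f add -eka.
So pevvik → peibvvik.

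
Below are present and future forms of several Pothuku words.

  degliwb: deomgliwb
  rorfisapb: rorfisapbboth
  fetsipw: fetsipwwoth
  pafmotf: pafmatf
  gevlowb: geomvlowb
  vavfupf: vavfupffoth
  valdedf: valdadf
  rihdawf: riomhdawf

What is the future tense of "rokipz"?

rokipzzoth

rorfisapb and degliwb both end in -b yet inflect differently (rorfisapbboth, deomgliwb), so the final letter is not what conditions the rule; the second-to-last letter is.
"rokipz" has second-to-last letter 'p'. The stems whose second-to-last letter is 'p' (rorfisapb → rorfisapbboth, vavfupf → vavfupffoth, fetsipw → fetsipwwoth) double the final consonant and add -oth.
The other patterns: stems whose second-to-last letter is 'w' insert -om- after the first vowel; stems whose second-to-last letter is 'd' or 't' change the last vowel to 'a'.
So rokipz → rokipzzoth.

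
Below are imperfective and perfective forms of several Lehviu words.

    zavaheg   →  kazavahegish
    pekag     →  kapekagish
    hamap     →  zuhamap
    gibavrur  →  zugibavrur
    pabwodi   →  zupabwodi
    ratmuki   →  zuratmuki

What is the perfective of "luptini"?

pekag and hamap both have last vowel 'a' yet inflect differently (kapekagish, zuhamap), so the last vowel is not what conditions the rule; the final letter is.
"luptini" ends in -i. The stems ending in -i (pabwodi → zupabwodi, ratmuki → zuratmuki) add the prefix zu-.
The other pattern: stems ending in -g add ka- … -ish around the stem.
So luptini → zuluptini.

zuluptini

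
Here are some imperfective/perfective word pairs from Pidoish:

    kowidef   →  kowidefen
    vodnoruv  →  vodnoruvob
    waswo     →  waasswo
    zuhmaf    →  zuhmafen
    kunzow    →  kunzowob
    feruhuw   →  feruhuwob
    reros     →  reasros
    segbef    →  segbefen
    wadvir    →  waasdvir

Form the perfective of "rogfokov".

"rogfokov" ends in -v. The one such stem in the data (vodnoruv → vodnoruvob) adds -ob, so the same rule applies.
So rogfokov → rogfokovob.

rogfokovob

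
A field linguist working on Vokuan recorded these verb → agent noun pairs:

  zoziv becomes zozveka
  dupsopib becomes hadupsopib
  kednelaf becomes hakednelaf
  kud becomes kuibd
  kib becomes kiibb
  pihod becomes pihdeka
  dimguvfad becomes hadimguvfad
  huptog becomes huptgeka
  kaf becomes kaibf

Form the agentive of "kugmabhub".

kud and pihod both end in -d yet inflect differently (kuibd, pihdeka), so the final letter is not what conditions the rule; the number of vowels is.
"kugmabhub" has 3 vowels. The stems with 3 vowels (kednelaf → hakednelaf, dupsopib → hadupsopib, dimguvfad → hadimguvfad) add the prefix ha-.
So kugmabhub → hakugmabhub.

hakugmabhub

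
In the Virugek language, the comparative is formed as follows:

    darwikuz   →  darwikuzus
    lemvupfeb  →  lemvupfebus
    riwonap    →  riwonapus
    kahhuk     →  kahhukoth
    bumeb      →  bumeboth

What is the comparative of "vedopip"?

"vedopip" has 3 vowels. The stems with 3 vowels (lemvupfeb → lemvupfebus, riwonap → riwonapus, darwikuz → darwikuzus) add -us.
The other pattern: stems with 2 vowels add -oth.
So vedopip → vedopipus.

vedopipus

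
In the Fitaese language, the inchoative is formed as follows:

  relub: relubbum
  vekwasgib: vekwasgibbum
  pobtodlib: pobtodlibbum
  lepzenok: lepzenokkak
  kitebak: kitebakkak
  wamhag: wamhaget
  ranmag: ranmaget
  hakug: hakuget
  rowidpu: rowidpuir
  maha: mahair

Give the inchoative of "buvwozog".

"buvwozog" ends in -g. The stems ending in -g (wamhag → wamhaget, ranmag → ranmaget, hakug → hakuget) add -et.
The other patterns: stems ending in -b double the final consonant and add -um; stems ending in -k double the final consonant and add -ak; stems ending in -a or -u add -ir.
So buvwozog → buvwozoget.

buvwozoget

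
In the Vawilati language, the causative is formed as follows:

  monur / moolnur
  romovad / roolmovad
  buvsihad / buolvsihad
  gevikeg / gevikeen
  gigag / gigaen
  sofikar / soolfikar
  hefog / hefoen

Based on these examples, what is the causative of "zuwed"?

zuolwed

"zuwed" ends in -d. The stems ending in -d (buvsihad → buolvsihad, romovad → roolmovad) insert -ol- after the first vowel.
The other pattern: stems ending in -g drop the final letter and add -en.
So zuwed → zuolwed.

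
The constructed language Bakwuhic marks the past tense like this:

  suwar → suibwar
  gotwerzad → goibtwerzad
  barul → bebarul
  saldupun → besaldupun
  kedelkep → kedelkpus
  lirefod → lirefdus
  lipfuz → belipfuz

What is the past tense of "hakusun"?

behakusun

gotwerzad and lirefod both end in -d yet inflect differently (goibtwerzad, lirefdus), so the final letter is not what conditions the rule; the last vowel is.
"hakusun" has last vowel 'u'. The stems whose last vowel is 'u' (saldupun → besaldupun, lipfuz → belipfuz, barul → bebarul) add the prefix be-.
So hakusun → behakusun.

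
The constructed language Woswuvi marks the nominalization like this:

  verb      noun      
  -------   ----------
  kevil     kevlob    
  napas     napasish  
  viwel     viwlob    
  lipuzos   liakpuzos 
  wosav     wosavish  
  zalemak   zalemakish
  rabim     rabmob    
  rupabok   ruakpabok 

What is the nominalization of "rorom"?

rupabok and zalemak both end in -k yet inflect differently (ruakpabok, zalemakish), so the final letter is not what conditions the rule; the last vowel is.
"rorom" has last vowel 'o'. The stems whose last vowel is 'o' (rupabok → ruakpabok, lipuzos → liakpuzos) insert -ak- after the first vowel.
The other patterns: stems whose last vowel is 'a' add -ish; stems whose last vowel is 'e' or 'i' delete the last vowel and add -ob.
So rorom → roakrom.

roakrom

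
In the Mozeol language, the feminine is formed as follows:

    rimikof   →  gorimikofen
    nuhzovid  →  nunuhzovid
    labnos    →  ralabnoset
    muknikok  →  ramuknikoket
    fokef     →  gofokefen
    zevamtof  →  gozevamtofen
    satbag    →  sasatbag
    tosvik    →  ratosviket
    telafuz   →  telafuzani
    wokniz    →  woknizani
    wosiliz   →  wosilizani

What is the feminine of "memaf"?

gomemafen

"memaf" ends in -f. The stems ending in -f (fokef → gofokefen, zevamtof → gozevamtofen, rimikof → gorimikofen) add go- … -en around the stem.
So memaf → gomemafen.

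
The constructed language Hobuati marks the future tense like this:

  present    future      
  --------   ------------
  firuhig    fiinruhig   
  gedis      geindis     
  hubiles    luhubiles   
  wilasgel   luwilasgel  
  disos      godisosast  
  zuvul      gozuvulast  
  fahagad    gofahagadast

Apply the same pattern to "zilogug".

gozilogugast

"zilogug" has last vowel 'u'. The one such stem in the data (zuvul → gozuvulast) adds go- … -ast around the stem, so the same rule applies.
So zilogug → gozilogugast.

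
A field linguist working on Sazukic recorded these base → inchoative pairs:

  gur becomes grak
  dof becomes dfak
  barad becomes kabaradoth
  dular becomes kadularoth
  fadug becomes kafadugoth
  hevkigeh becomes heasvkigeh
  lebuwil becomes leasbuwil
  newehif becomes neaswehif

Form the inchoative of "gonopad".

goasnopad

gur and dular both end in -r yet inflect differently (grak, kadularoth), so the final letter is not what conditions the rule; the number of vowels is.
"gonopad" has 3 vowels. The stems with 3 vowels (hevkigeh → heasvkigeh, lebuwil → leasbuwil, newehif → neaswehif) insert -as- after the first vowel.
The other patterns: stems with 1 vowel delete the last vowel and add -ak; stems with 2 vowels add ka- … -oth around the stem.
So gonopad → goasnopad.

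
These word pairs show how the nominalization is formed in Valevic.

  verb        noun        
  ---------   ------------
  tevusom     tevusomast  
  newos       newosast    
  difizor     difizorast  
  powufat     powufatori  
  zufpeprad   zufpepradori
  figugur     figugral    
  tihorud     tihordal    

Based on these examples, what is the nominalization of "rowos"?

"rowos" has last vowel 'o'. The stems whose last vowel is 'o' (tevusom → tevusomast, newos → newosast, difizor → difizorast) add -ast.
So rowos → rowosast.

rowosast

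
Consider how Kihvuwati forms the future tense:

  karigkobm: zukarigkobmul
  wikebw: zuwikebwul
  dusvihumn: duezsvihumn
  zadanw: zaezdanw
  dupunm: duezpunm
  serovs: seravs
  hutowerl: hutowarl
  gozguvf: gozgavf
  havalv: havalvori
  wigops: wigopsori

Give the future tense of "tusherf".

tusharf

wikebw and zadanw both end in -w yet inflect differently (zuwikebwul, zaezdanw), so the final letter is not what conditions the rule; the second-to-last letter is.
"tusherf" has second-to-last letter 'r'. The one such stem in the data (hutowerl → hutowarl) changes the last vowel to 'a' (as do serovs, gozguvf), so the same rule applies.
The other patterns: stems whose second-to-last letter is 'b' add zu- … -ul around the stem; stems whose second-to-last letter is 'm' or 'n' insert -ez- after the first vowel; stems whose second-to-last letter is 'l' or 'p' add -ori.
So tusherf → tusharf.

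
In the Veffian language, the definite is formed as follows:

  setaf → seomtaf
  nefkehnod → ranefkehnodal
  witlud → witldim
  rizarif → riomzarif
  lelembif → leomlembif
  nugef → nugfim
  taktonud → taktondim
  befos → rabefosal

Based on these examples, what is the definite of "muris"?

rizarif and nugef both end in -f yet inflect differently (riomzarif, nugfim), so the final letter is not what conditions the rule; the last vowel is.
"muris" has last vowel 'i'. The stems whose last vowel is 'i' (rizarif → riomzarif, lelembif → leomlembif) insert -om- after the first vowel.
The other patterns: stems whose last vowel is 'o' add ra- … -al around the stem; stems whose last vowel is 'e' or 'u' delete the last vowel and add -im.
So muris → muomris.

muomris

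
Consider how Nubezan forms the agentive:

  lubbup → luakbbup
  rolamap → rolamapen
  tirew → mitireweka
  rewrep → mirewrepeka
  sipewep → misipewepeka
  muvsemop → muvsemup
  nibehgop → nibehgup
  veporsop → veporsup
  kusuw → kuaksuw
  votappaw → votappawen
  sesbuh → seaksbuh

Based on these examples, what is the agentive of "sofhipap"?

lubbup and rewrep both end in -p yet inflect differently (luakbbup, mirewrepeka), so the final letter is not what conditions the rule; the last vowel is.
"sofhipap" has last vowel 'a'. The stems whose last vowel is 'a' (rolamap → rolamapen, votappaw → votappawen) add -en.
The other patterns: stems whose last vowel is 'u' insert -ak- after the first vowel; stems whose last vowel is 'e' add mi- … -eka around the stem; stems whose last vowel is 'o' change the last vowel to 'u'.
So sofhipap → sofhipapen.

sofhipapen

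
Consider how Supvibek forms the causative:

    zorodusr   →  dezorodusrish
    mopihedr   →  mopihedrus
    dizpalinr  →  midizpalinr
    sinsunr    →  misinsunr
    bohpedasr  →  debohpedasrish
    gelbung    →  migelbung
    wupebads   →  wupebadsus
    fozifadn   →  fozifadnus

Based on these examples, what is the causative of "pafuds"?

pafudsus

mopihedr and sinsunr both end in -r yet inflect differently (mopihedrus, misinsunr), so the final letter is not what conditions the rule; the second-to-last letter is.
"pafuds" has second-to-last letter 'd'. The stems whose second-to-last letter is 'd' (fozifadn → fozifadnus, wupebads → wupebadsus, mopihedr → mopihedrus) add -us.
The other patterns: stems whose second-to-last letter is 'n' add the prefix mi-; stems whose second-to-last letter is 's' add de- … -ish around the stem.
So pafuds → pafudsus.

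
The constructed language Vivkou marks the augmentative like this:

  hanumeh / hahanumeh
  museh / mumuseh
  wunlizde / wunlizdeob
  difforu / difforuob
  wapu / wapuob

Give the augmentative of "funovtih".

"funovtih" ends in a consonant. The stems ending in a consonant (hanumeh → hahanumeh, museh → mumuseh) repeat the first consonant+vowel as a prefix.
The other pattern: stems ending in a vowel add -ob.
So funovtih → fufunovtih.

fufunovtih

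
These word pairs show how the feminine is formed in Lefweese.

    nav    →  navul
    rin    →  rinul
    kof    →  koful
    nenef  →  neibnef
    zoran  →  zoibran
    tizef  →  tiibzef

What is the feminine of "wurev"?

wuibrev

kof and nenef both end in -f yet inflect differently (koful, neibnef), so the final letter is not what conditions the rule; the number of vowels is.
"wurev" has 2 vowels. The stems with 2 vowels (nenef → neibnef, zoran → zoibran, tizef → tiibzef) insert -ib- after the first vowel.
The other pattern: stems with 1 vowel add -ul.
So wurev → wuibrev.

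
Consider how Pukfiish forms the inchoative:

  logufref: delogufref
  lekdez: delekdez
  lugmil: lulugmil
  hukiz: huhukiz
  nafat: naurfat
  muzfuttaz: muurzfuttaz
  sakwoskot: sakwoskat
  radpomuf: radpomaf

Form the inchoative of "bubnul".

lekdez and hukiz both end in -z yet inflect differently (delekdez, huhukiz), so the final letter is not what conditions the rule; the last vowel is.
"bubnul" has last vowel 'u'. The one such stem in the data (radpomuf → radpomaf) changes the last vowel to 'a' (as does sakwoskot), so the same rule applies.
So bubnul → bubnal.

bubnal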